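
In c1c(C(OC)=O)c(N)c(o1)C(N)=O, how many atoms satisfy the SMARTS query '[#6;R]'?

Check the 13 heavy atoms by environment: 1× o (aromatic, in 5-ring) → no; 4× c (aromatic, in 5-ring) → match; 3× C (acyclic) → no; 3× O (acyclic) → no; 2× N (acyclic) → no.
That gives 4 matching atoms.

4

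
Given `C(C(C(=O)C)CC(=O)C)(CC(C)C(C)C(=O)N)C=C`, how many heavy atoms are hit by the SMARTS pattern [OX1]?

3

Check the 19 heavy atoms by environment: 10× C (X4) → no; 5× C (X3) → no; 3× O (X1) → match; 1× N (X3) → no.
That gives 3 matching atoms.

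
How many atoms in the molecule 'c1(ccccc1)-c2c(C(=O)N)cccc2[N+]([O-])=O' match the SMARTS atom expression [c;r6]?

12

Check the 18 heavy atoms by environment: 12× c (aromatic, in 6-ring) → match; 1× N (charge +1, acyclic) → no; 1× O (charge -1, acyclic) → no; 2× O (acyclic) → no; 1× C (acyclic) → no; 1× N (acyclic) → no.
That gives 12 matching atoms.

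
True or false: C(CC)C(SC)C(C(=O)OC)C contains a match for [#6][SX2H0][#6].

True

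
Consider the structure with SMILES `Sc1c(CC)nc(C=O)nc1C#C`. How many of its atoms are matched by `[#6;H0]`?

5

The query [#6;H0] means: any carbon with no attached hydrogen.
Check the 13 heavy atoms by environment: 2× n (aromatic, H0) → no; 4× c (aromatic, H0) → match; 2× C (H1) → no; 1× O (H0) → no; 1× C (H0) → match; 1× S (H1) → no; 1× C (H2) → no; 1× C (H3) → no.
Summing the matching environments: 4 + 1 = 5 matching atoms.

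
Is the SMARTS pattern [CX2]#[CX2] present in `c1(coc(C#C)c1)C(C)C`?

Yes

The pattern [CX2]#[CX2] describes a carbon-carbon triple bond — an alkyne.
The molecule carries an ethynyl group (-C#CH), whose atoms satisfy every constraint of the query, so the pattern matches.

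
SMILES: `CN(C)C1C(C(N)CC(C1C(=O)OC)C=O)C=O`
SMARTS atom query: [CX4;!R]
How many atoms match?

3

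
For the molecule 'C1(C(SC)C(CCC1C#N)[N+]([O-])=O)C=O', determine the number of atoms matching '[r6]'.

Check the 15 heavy atoms by environment: 6× C (in 6-ring) → match; 3× C (acyclic) → no; 2× O (acyclic) → no; 1× N (charge +1, acyclic) → no; 1× O (charge -1, acyclic) → no; 1× N (acyclic) → no; 1× S (acyclic) → no.
That gives 6 matching atoms.

6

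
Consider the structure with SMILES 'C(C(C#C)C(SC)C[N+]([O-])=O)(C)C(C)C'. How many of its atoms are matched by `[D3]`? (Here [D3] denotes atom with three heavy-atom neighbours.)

The query [D3] means: atom with exactly three heavy-atom neighbours.
Check the 15 heavy atoms by environment: 5× C (D1) → no; 4× C (D3) → match; 2× C (D2) → no; 1× S (D2) → no; 1× N (charge +1, D3) → match; 1× O (charge -1, D1) → no; 1× O (D1) → no.
Summing the matching environments: 4 + 1 = 5 matching atoms.

5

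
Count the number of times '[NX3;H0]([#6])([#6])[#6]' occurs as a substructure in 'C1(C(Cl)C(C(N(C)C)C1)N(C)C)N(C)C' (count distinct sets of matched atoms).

3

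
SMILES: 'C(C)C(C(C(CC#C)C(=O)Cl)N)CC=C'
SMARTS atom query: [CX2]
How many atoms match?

2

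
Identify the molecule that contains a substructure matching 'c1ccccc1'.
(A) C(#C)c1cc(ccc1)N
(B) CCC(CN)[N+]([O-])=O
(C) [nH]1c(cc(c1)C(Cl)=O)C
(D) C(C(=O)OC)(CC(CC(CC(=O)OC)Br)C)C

A

c1ccccc1 describes six aromatic carbons in a ring (a benzene ring).
(A) contains the required atom environment, so the pattern matches.
(B) has a methyl group (-CH3) but no six-membered all-carbon aromatic ring is present.
(C) has a methyl group (-CH3) but no six-membered all-carbon aromatic ring is present.
(D) has a methyl group (-CH3) but no six-membered all-carbon aromatic ring is present.
So the answer is (A).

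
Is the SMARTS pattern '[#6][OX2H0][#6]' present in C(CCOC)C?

Yes

The pattern [#6][OX2H0][#6] describes an aliphatic oxygen bridging two carbons with no H on the oxygen — an ether.
The molecule carries a methoxy ether (-OCH3), whose atoms satisfy every constraint of the query, so the pattern matches.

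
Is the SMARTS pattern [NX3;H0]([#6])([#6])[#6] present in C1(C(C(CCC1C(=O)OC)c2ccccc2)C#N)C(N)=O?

No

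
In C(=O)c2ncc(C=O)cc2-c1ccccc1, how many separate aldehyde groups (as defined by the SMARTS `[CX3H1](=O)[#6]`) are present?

2

[CX3H1](=O)[#6] is the SMARTS for an aldehyde: an sp2 carbon with one H, double-bonded to O and single-bonded to carbon.
The molecule carries 2 separate instances of an aldehyde (-CHO) meeting every constraint; each maps to a distinct set of atoms, giving 2 matches.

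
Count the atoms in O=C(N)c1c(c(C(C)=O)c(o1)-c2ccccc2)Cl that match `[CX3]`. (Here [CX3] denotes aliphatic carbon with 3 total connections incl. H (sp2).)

2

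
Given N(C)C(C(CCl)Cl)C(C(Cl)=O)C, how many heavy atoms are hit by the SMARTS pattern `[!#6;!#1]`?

The query [!#6;!#1] means: not carbon and not hydrogen — any heteroatom.
Check the 12 heavy atoms by environment: 7× C → no; 1× O → match; 3× Cl → match; 1× N → match.
Summing the matching environments: 1 + 3 + 1 = 5 matching atoms.

5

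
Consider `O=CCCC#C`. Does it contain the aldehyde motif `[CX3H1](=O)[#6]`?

The pattern [CX3H1](=O)[#6] describes an sp2 carbon with one H, double-bonded to O and single-bonded to carbon — an aldehyde.
The molecule carries an aldehyde (-CHO), whose atoms satisfy every constraint of the query, so the pattern matches.

Yes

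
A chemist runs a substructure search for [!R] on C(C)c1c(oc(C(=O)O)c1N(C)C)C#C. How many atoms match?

The query [!R] means: !R matches any atom not in a ring.
Check the 15 heavy atoms by environment: 1× o (aromatic, in 5-ring) → no; 4× c (aromatic, in 5-ring) → no; 7× C (acyclic) → match; 2× O (acyclic) → match; 1× N (acyclic) → match.
Summing the matching environments: 7 + 2 + 1 = 10 matching atoms.

10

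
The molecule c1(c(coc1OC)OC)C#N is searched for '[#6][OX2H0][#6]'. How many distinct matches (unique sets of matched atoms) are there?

2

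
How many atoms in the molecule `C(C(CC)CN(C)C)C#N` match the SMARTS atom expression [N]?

The query [N] means: uppercase N matches aliphatic (non-aromatic) nitrogen only.
Check the 10 heavy atoms by environment: 8× C → no; 2× N → match.
That gives 2 matching atoms.

2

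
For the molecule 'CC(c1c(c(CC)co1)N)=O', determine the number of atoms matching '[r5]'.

5

Check the 11 heavy atoms by environment: 1× o (aromatic, in 5-ring) → match; 4× c (aromatic, in 5-ring) → match; 1× N (acyclic) → no; 4× C (acyclic) → no; 1× O (acyclic) → no.
Summing the matching environments: 1 + 4 = 5 matching atoms.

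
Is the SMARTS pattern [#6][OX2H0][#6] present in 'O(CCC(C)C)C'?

Yes

The pattern [#6][OX2H0][#6] describes an aliphatic oxygen bridging two carbons with no H on the oxygen — an ether.
The molecule carries a methoxy ether (-OCH3), whose atoms satisfy every constraint of the query, so the pattern matches.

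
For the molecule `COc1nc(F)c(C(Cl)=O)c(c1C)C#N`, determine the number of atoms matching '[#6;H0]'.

7

Check the 15 heavy atoms by environment: 1× n (aromatic, H0) → no; 5× c (aromatic, H0) → match; 1× F (H0) → no; 2× C (H0) → match; 2× O (H0) → no; 1× Cl (H0) → no; 2× C (H3) → no; 1× N (H0) → no.
Summing the matching environments: 5 + 2 = 7 matching atoms.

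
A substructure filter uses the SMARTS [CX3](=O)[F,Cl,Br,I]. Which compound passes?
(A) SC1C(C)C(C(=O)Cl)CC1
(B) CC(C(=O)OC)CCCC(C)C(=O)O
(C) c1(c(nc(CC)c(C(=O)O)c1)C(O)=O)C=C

[CX3](=O)[F,Cl,Br,I] describes a carbonyl carbon bonded to a halogen (an acyl halide).
(A) contains an acyl chloride (-C(=O)Cl), which satisfies every atom and bond constraint.
(B) has a methyl-ester group (-C(=O)OCH3) but the carbonyl is bonded to -O-C, not to a halogen.
(C) has a carboxylic acid group (-C(=O)OH) but the carbonyl is bonded to -OH, not to a halogen.
So the answer is (A).

A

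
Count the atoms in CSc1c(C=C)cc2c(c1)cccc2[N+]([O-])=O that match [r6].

10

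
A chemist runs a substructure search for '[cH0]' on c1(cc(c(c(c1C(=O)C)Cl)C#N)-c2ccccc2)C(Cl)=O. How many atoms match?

6

The query [cH0] means: aromatic carbon with no attached hydrogen (substituted or ring-fusion).
Check the 21 heavy atoms by environment: 6× c (aromatic, H0) → match; 6× c (aromatic, H1) → no; 3× C (H0) → no; 1× N (H0) → no; 2× O (H0) → no; 2× Cl (H0) → no; 1× C (H3) → no.
That gives 6 matching atoms.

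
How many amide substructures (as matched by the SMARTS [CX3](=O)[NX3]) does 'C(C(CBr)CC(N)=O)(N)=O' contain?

2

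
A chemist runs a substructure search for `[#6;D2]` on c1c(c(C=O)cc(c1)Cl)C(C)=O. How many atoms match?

4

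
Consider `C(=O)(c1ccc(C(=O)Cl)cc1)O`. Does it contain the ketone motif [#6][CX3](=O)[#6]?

No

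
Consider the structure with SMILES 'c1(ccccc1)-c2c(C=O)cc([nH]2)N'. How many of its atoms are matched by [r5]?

5

Check the 14 heavy atoms by environment: 1× n (aromatic, in 5-ring) → match; 4× c (aromatic, in 5-ring) → match; 6× c (aromatic, in 6-ring) → no; 1× N (acyclic) → no; 1× C (acyclic) → no; 1× O (acyclic) → no.
Summing the matching environments: 1 + 4 = 5 matching atoms.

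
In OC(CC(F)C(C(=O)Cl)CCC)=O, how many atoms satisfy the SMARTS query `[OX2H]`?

1

The query [OX2H] means: aliphatic oxygen with two connections, one of which is H — an -OH oxygen.
Check the 13 heavy atoms by environment: 3× C (H2, X4) → no; 2× C (H1, X4) → no; 2× C (H0, X3) → no; 2× O (H0, X1) → no; 1× O (H1, X2) → match; 1× Cl (H0, X1) → no; 1× C (H3, X4) → no; 1× F (H0, X1) → no.
That gives 1 matching atom.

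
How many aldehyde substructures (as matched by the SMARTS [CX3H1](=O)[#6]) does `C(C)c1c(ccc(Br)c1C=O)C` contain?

[CX3H1](=O)[#6] is the SMARTS for an aldehyde: an sp2 carbon with one H, double-bonded to O and single-bonded to carbon.
Exactly one fragment in the molecule meets all constraints, giving 1 match.

1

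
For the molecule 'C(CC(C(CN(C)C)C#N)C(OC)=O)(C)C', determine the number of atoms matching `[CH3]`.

5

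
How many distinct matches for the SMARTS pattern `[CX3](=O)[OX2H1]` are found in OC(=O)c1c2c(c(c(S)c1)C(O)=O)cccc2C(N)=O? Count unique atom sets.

2

[CX3](=O)[OX2H1] is the SMARTS for a carboxylic acid: an sp2 carbon double-bonded to O and single-bonded to an -OH oxygen.
The molecule carries 2 separate instances of a carboxylic acid group (-C(=O)OH) meeting every constraint; each maps to a distinct set of atoms, giving 2 matches.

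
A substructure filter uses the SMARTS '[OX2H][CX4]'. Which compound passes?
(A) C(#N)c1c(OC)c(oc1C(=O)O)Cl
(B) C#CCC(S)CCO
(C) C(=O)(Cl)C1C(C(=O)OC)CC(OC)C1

B

[OX2H][CX4] describes a hydroxyl oxygen bound to an sp3 (X4) carbon (an aliphatic alcohol).
(A) has a methoxy ether (-OCH3) but the oxygen has H0 (ether), not H1.
(B) contains a hydroxyl group (-OH), which satisfies every atom and bond constraint.
(C) has a methoxy ether (-OCH3) but the oxygen has H0 (ether), not H1.
So the answer is (B).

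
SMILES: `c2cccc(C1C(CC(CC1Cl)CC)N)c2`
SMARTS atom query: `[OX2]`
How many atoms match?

0

Check the 16 heavy atoms by environment: 8× C (X4) → no; 6× c (aromatic, X3) → no; 1× N (X3) → no; 1× Cl (X1) → no.
No environment satisfies the query, so 0 matching atoms.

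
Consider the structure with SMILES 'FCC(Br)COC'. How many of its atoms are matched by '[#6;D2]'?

The query [#6;D2] means: any carbon bonded to exactly two heavy atoms.
Check the 7 heavy atoms by environment: 2× C (D2) → match; 1× C (D3) → no; 1× O (D2) → no; 1× C (D1) → no; 1× F (D1) → no; 1× Br (D1) → no.
That gives 2 matching atoms.

2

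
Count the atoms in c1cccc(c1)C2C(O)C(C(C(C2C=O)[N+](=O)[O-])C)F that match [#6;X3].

The query [#6;X3] means: any carbon (aromatic or not) with three total connections.
Check the 20 heavy atoms by environment: 7× C (X4) → no; 1× O (X2) → no; 6× c (aromatic, X3) → match; 1× N (charge +1, X3) → no; 1× O (charge -1, X1) → no; 2× O (X1) → no; 1× F (X1) → no; 1× C (X3) → match.
Summing the matching environments: 6 + 1 = 7 matching atoms.

7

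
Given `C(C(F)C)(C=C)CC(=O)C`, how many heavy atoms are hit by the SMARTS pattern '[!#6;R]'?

The query [!#6;R] means: non-carbon atom that is part of a ring.
Check the 10 heavy atoms by environment: 8× C (acyclic) → no; 1× F (acyclic) → no; 1× O (acyclic) → no.
No environment satisfies the query, so 0 matching atoms.

0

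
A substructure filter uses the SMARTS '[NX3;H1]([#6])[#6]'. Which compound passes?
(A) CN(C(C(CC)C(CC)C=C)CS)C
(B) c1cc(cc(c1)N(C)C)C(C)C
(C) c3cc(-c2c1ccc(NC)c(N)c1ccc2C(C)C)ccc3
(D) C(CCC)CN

C

[NX3;H1]([#6])[#6] describes a trivalent nitrogen with one H, bonded to two carbons (a secondary amine).
(A) has a dimethylamino group (-N(CH3)2) but the nitrogen has H0, not H1.
(B) has a dimethylamino group (-N(CH3)2) but the nitrogen has H0, not H1.
(C) contains an N-methylamino group (-NHCH3), which satisfies every atom and bond constraint.
(D) has a primary amino group (-NH2) but the nitrogen has H2 and only one carbon neighbour.
So the answer is (C).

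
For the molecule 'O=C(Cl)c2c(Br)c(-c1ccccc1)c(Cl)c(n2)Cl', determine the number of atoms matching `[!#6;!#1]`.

The query [!#6;!#1] means: not carbon and not hydrogen — any heteroatom.
Check the 18 heavy atoms by environment: 1× n (aromatic) → match; 11× c (aromatic) → no; 1× Br → match; 3× Cl → match; 1× C → no; 1× O → match.
Summing the matching environments: 1 + 1 + 3 + 1 = 6 matching atoms.

6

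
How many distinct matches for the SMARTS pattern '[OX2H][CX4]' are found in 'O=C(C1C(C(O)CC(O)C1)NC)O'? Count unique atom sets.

[OX2H][CX4] is the SMARTS for an aliphatic alcohol: a hydroxyl oxygen bound to an sp3 (X4) carbon.
The molecule carries 2 separate instances of a hydroxyl group (-OH) meeting every constraint; each maps to a distinct set of atoms, giving 2 matches.

2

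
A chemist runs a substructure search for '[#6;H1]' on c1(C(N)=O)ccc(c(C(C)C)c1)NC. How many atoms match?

The query [#6;H1] means: any carbon bearing exactly one hydrogen.
Check the 14 heavy atoms by environment: 3× c (aromatic, H1) → match; 3× c (aromatic, H0) → no; 1× C (H0) → no; 1× O (H0) → no; 1× N (H2) → no; 1× C (H1) → match; 3× C (H3) → no; 1× N (H1) → no.
Summing the matching environments: 3 + 1 = 4 matching atoms.

4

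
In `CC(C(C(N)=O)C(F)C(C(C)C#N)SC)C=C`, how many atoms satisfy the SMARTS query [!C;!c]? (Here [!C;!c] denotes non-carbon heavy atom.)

5

Check the 17 heavy atoms by environment: 12× C → no; 1× O → match; 2× N → match; 1× S → match; 1× F → match.
Summing the matching environments: 1 + 2 + 1 + 1 = 5 matching atoms.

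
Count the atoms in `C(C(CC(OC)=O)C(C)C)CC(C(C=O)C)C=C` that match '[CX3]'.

Check the 18 heavy atoms by environment: 11× C (X4) → no; 4× C (X3) → match; 2× O (X1) → no; 1× O (X2) → no.
That gives 4 matching atoms.

4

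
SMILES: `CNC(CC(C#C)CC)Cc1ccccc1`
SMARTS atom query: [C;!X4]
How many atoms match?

The query [C;!X4] means: aliphatic carbon that does not have four total connections.
Check the 16 heavy atoms by environment: 7× C (X4) → no; 1× N (X3) → no; 2× C (X2) → match; 6× c (aromatic, X3) → no.
That gives 2 matching atoms.

2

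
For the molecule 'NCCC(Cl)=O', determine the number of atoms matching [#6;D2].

2

The query [#6;D2] means: any carbon bonded to exactly two heavy atoms.
Check the 6 heavy atoms by environment: 2× C (D2) → match; 1× C (D3) → no; 1× O (D1) → no; 1× Cl (D1) → no; 1× N (D1) → no.
That gives 2 matching atoms.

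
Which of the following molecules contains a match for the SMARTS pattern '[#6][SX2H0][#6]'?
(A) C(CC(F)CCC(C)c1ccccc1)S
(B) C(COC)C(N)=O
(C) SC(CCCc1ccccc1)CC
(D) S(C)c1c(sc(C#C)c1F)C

[#6][SX2H0][#6] describes an aliphatic sulfur bridging two carbons with no H on the sulfur (a thioether).
(A) has a thiol (-SH) but the sulfur has H1, not H0 bridging two carbons.
(B) has a methoxy ether (-OCH3) but the bridging atom is O, not S.
(C) has a thiol (-SH) but the sulfur has H1, not H0 bridging two carbons.
(D) contains a methylthio ether (-SCH3), which satisfies every atom and bond constraint.
So the answer is (D).

D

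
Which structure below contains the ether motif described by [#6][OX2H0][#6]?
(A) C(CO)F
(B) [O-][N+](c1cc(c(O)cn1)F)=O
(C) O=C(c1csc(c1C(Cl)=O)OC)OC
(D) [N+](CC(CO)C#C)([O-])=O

C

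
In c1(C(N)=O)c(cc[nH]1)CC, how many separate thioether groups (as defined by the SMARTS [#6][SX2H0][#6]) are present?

[#6][SX2H0][#6] is the SMARTS for a thioether: an aliphatic sulfur bridging two carbons with no H on the sulfur.
No fragment in the molecule satisfies every constraint, giving 0 matches.

0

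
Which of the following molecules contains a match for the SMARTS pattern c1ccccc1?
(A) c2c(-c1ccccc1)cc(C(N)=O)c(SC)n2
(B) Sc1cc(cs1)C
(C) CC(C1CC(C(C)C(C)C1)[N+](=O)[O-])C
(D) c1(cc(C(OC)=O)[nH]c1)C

A

c1ccccc1 describes six aromatic carbons in a ring (a benzene ring).
(A) contains a phenyl ring, which satisfies every atom and bond constraint.
(B) has a methyl group (-CH3) but no six-membered all-carbon aromatic ring is present.
(C) has a methyl group (-CH3) but no six-membered all-carbon aromatic ring is present.
(D) has a methyl group (-CH3) but no six-membered all-carbon aromatic ring is present.
So the answer is (A).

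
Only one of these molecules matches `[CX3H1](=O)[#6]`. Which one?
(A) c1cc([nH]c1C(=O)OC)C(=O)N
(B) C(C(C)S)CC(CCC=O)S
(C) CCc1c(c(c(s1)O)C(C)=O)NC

[CX3H1](=O)[#6] describes an sp2 carbon with one H, double-bonded to O and single-bonded to carbon (an aldehyde).
(A) has a methyl-ester group (-C(=O)OCH3) but the carbonyl carbon has H0, not H1.
(B) contains an aldehyde (-CHO), which satisfies every atom and bond constraint.
(C) has an acetyl/ketone group (-C(=O)CH3) but the carbonyl carbon has H0 (two carbon neighbours), not H1.
So the answer is (B).

B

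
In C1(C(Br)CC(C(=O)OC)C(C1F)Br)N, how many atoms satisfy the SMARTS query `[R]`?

The query [R] means: R matches any atom that is part of a ring.
Check the 14 heavy atoms by environment: 6× C (in 6-ring) → match; 2× C (acyclic) → no; 2× O (acyclic) → no; 1× N (acyclic) → no; 2× Br (acyclic) → no; 1× F (acyclic) → no.
That gives 6 matching atoms.

6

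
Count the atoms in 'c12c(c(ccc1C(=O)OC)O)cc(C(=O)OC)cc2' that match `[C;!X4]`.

The query [C;!X4] means: aliphatic carbon that does not have four total connections.
Check the 19 heavy atoms by environment: 10× c (aromatic, X3) → no; 2× C (X3) → match; 2× O (X1) → no; 3× O (X2) → no; 2× C (X4) → no.
That gives 2 matching atoms.

2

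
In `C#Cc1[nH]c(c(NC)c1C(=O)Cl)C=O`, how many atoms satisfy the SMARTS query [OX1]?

2

Check the 14 heavy atoms by environment: 1× n (aromatic, X3) → no; 4× c (aromatic, X3) → no; 2× C (X3) → no; 2× O (X1) → match; 1× Cl (X1) → no; 2× C (X2) → no; 1× N (X3) → no; 1× C (X4) → no.
That gives 2 matching atoms.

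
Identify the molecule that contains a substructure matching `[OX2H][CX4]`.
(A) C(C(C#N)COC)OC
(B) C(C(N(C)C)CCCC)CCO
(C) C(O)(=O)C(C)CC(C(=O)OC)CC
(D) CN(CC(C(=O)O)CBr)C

B

[OX2H][CX4] describes a hydroxyl oxygen bound to an sp3 (X4) carbon (an aliphatic alcohol).
(A) has a methoxy ether (-OCH3) but the oxygen has H0 (ether), not H1.
(B) contains a hydroxyl group (-OH), which satisfies every atom and bond constraint.
(C) has a carboxylic acid group (-C(=O)OH) but the -OH is on a CX3 carbonyl carbon, not a CX4 carbon.
(D) has a carboxylic acid group (-C(=O)OH) but the -OH is on a CX3 carbonyl carbon, not a CX4 carbon.
So the answer is (B).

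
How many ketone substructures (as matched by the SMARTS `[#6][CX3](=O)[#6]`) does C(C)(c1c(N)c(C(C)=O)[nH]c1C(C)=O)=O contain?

3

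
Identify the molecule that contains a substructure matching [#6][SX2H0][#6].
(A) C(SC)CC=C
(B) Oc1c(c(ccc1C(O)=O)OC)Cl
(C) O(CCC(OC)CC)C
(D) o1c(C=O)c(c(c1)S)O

[#6][SX2H0][#6] describes an aliphatic sulfur bridging two carbons with no H on the sulfur (a thioether).
(A) contains a methylthio ether (-SCH3), which satisfies every atom and bond constraint.
(B) has a methoxy ether (-OCH3) but the bridging atom is O, not S.
(C) has a methoxy ether (-OCH3) but the bridging atom is O, not S.
(D) has a thiol (-SH) but the sulfur has H1, not H0 bridging two carbons.
So the answer is (A).

A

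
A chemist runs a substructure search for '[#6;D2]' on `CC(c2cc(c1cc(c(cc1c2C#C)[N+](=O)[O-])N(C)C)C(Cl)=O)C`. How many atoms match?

4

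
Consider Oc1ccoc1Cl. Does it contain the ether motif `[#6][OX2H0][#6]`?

The pattern [#6][OX2H0][#6] describes an aliphatic oxygen bridging two carbons with no H on the oxygen — an ether.
The closest candidate here is a hydroxyl group (-OH), but the oxygen has H1, not H0 bridging two carbons. No other fragment satisfies the full query, so there is no match.

No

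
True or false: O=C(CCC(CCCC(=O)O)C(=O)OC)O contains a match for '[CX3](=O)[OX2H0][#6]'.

True

The pattern [CX3](=O)[OX2H0][#6] describes a carbonyl carbon bonded to an oxygen that is itself bonded to carbon (no H on that O) — an ester.
The molecule carries a methyl-ester group (-C(=O)OCH3), whose atoms satisfy every constraint of the query, so the pattern matches.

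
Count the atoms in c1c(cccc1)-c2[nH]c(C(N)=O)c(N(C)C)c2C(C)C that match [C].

6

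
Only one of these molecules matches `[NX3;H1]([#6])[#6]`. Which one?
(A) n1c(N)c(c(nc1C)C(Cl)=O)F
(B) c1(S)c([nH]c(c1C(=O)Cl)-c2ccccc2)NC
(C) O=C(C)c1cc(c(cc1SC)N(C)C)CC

B

[NX3;H1]([#6])[#6] describes a trivalent nitrogen with one H, bonded to two carbons (a secondary amine).
(A) has a primary amino group (-NH2) but the nitrogen has H2 and only one carbon neighbour.
(B) contains an N-methylamino group (-NHCH3), which satisfies every atom and bond constraint.
(C) has a dimethylamino group (-N(CH3)2) but the nitrogen has H0, not H1.
So the answer is (B).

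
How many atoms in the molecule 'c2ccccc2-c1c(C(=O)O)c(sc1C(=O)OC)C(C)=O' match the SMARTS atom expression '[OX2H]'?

The query [OX2H] means: aliphatic oxygen with two connections, one of which is H — an -OH oxygen.
Check the 21 heavy atoms by environment: 1× s (aromatic, H0, X2) → no; 5× c (aromatic, H0, X3) → no; 3× C (H0, X3) → no; 3× O (H0, X1) → no; 1× O (H1, X2) → match; 1× O (H0, X2) → no; 2× C (H3, X4) → no; 5× c (aromatic, H1, X3) → no.
That gives 1 matching atom.

1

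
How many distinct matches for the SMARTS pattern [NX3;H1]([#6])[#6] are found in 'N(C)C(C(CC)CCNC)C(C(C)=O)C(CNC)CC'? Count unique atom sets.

3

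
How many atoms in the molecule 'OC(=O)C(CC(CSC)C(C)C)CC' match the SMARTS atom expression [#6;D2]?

3

The query [#6;D2] means: any carbon bonded to exactly two heavy atoms.
Check the 14 heavy atoms by environment: 4× C (D1) → no; 3× C (D2) → match; 4× C (D3) → no; 1× S (D2) → no; 2× O (D1) → no.
That gives 3 matching atoms.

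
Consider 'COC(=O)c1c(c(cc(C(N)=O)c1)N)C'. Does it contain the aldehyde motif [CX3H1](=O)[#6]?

No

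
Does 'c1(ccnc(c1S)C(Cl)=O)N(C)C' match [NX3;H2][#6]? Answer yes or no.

No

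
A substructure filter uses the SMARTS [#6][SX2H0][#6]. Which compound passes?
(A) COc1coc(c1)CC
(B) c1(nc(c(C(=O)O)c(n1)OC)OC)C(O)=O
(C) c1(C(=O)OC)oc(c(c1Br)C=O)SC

[#6][SX2H0][#6] describes an aliphatic sulfur bridging two carbons with no H on the sulfur (a thioether).
(A) has a methoxy ether (-OCH3) but the bridging atom is O, not S.
(B) has a methoxy ether (-OCH3) but the bridging atom is O, not S.
(C) contains a methylthio ether (-SCH3), which satisfies every atom and bond constraint.
So the answer is (C).

C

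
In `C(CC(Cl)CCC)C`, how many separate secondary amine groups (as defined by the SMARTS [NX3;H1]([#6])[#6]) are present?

0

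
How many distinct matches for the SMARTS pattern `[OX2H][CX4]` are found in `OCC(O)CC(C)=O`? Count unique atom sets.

2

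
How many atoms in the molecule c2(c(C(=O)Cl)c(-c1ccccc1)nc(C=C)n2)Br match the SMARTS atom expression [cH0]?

5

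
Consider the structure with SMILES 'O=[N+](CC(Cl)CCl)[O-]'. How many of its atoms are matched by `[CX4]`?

3

Check the 8 heavy atoms by environment: 3× C (X4) → match; 2× Cl (X1) → no; 1× N (charge +1, X3) → no; 1× O (charge -1, X1) → no; 1× O (X1) → no.
That gives 3 matching atoms.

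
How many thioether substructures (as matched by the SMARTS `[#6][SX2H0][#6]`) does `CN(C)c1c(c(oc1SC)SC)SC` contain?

[#6][SX2H0][#6] is the SMARTS for a thioether: an aliphatic sulfur bridging two carbons with no H on the sulfur.
The molecule carries 3 separate instances of a methylthio ether (-SCH3) meeting every constraint; each maps to a distinct set of atoms, giving 3 matches.

3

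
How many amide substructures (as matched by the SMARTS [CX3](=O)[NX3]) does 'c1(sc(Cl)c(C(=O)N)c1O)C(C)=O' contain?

[CX3](=O)[NX3] is the SMARTS for an amide: a carbonyl carbon bonded to a trivalent nitrogen.
Exactly one fragment in the molecule meets all constraints, giving 1 match.

1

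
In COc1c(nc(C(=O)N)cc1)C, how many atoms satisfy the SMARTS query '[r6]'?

6

The query [r6] means: r6 matches atoms in a six-membered ring.
Check the 12 heavy atoms by environment: 1× n (aromatic, in 6-ring) → match; 5× c (aromatic, in 6-ring) → match; 3× C (acyclic) → no; 2× O (acyclic) → no; 1× N (acyclic) → no.
Summing the matching environments: 1 + 5 = 6 matching atoms.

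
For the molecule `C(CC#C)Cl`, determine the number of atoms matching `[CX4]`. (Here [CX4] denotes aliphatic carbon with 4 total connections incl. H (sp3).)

The query [CX4] means: C with X4: aliphatic carbon with exactly 4 total connections (bonds + H).
Check the 5 heavy atoms by environment: 2× C (X4) → match; 1× Cl (X1) → no; 2× C (X2) → no.
That gives 2 matching atoms.

2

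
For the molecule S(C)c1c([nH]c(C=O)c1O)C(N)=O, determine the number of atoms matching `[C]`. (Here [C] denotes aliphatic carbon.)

3

Check the 13 heavy atoms by environment: 1× n (aromatic) → no; 4× c (aromatic) → no; 3× O → no; 1× S → no; 3× C → match; 1× N → no.
That gives 3 matching atoms.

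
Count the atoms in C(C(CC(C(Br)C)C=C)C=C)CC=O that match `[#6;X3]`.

5

The query [#6;X3] means: any carbon (aromatic or not) with three total connections.
Check the 14 heavy atoms by environment: 7× C (X4) → no; 5× C (X3) → match; 1× O (X1) → no; 1× Br (X1) → no.
That gives 5 matching atoms.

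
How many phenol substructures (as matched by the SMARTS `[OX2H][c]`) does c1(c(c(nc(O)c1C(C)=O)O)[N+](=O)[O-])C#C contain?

[OX2H][c] is the SMARTS for a phenol: a hydroxyl oxygen attached to an aromatic carbon.
The molecule carries 2 separate instances of a hydroxyl group (-OH) meeting every constraint; each maps to a distinct set of atoms, giving 2 matches.

2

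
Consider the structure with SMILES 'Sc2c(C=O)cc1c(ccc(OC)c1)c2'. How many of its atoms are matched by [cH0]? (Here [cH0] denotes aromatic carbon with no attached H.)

5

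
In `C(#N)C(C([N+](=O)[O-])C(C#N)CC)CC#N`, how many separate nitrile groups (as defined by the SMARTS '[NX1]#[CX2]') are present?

3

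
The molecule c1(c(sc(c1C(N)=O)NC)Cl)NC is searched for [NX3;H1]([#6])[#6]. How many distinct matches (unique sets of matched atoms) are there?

2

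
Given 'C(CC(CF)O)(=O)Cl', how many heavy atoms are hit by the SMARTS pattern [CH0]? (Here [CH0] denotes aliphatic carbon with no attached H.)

The query [CH0] means: aliphatic carbon with no attached hydrogen.
Check the 8 heavy atoms by environment: 2× C (H2) → no; 1× C (H1) → no; 1× C (H0) → match; 1× O (H0) → no; 1× Cl (H0) → no; 1× F (H0) → no; 1× O (H1) → no.
That gives 1 matching atom.

1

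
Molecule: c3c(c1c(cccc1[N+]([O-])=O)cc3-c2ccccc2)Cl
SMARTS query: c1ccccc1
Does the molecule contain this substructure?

The pattern c1ccccc1 describes six aromatic carbons in a ring — a benzene ring.
The molecule carries a phenyl ring, whose atoms satisfy every constraint of the query, so the pattern matches.

Yes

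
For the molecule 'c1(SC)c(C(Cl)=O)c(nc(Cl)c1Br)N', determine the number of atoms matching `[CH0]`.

1

Check the 14 heavy atoms by environment: 1× n (aromatic, H0) → no; 5× c (aromatic, H0) → no; 1× N (H2) → no; 1× C (H0) → match; 1× O (H0) → no; 2× Cl (H0) → no; 1× Br (H0) → no; 1× S (H0) → no; 1× C (H3) → no.
That gives 1 matching atom.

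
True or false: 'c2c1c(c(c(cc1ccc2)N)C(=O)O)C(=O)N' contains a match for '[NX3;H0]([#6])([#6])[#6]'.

False

The pattern [NX3;H0]([#6])([#6])[#6] describes a trivalent nitrogen with no H, bonded to three carbons — a tertiary amine.
The closest candidate here is a primary amino group (-NH2), but the nitrogen has H2, not H0 with three carbons. No other fragment satisfies the full query, so there is no match.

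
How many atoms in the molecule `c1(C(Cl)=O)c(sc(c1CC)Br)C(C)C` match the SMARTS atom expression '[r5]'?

Check the 14 heavy atoms by environment: 1× s (aromatic, in 5-ring) → match; 4× c (aromatic, in 5-ring) → match; 1× Br (acyclic) → no; 6× C (acyclic) → no; 1× O (acyclic) → no; 1× Cl (acyclic) → no.
Summing the matching environments: 1 + 4 = 5 matching atoms.

5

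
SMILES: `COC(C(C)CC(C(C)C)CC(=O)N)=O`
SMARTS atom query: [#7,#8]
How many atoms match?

4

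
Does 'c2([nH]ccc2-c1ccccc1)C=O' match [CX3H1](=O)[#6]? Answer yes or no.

The pattern [CX3H1](=O)[#6] describes an sp2 carbon with one H, double-bonded to O and single-bonded to carbon — an aldehyde.
The molecule carries an aldehyde (-CHO), whose atoms satisfy every constraint of the query, so the pattern matches.

Yes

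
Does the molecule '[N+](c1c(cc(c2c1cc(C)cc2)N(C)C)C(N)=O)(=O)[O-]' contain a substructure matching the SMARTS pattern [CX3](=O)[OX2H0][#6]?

No

The pattern [CX3](=O)[OX2H0][#6] describes a carbonyl carbon bonded to an oxygen that is itself bonded to carbon (no H on that O) — an ester.
The closest candidate here is a primary amide (-C(=O)NH2), but the carbonyl is bonded to N, not to an O-C linkage. No other fragment satisfies the full query, so there is no match.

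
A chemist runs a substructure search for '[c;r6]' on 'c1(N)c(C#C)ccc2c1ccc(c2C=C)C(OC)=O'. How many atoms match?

10

The query [c;r6] means: aromatic carbon that belongs to a six-membered ring.
Check the 19 heavy atoms by environment: 10× c (aromatic, in 6-ring) → match; 6× C (acyclic) → no; 1× N (acyclic) → no; 2× O (acyclic) → no.
That gives 10 matching atoms.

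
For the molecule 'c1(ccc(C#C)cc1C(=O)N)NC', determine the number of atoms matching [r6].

6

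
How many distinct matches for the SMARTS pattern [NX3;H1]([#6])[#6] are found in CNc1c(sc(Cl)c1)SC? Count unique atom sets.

1

[NX3;H1]([#6])[#6] is the SMARTS for a secondary amine: a trivalent nitrogen with one H, bonded to two carbons.
Exactly one fragment in the molecule meets all constraints, giving 1 match.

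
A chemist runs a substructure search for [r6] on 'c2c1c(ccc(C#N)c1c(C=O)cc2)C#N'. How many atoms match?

10

The query [r6] means: r6 matches atoms in a six-membered ring.
Check the 16 heavy atoms by environment: 10× c (aromatic, in 6-ring) → match; 3× C (acyclic) → no; 2× N (acyclic) → no; 1× O (acyclic) → no.
That gives 10 matching atoms.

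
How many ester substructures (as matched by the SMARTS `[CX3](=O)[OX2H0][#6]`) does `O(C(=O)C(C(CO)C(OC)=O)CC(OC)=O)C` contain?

[CX3](=O)[OX2H0][#6] is the SMARTS for an ester: a carbonyl carbon bonded to an oxygen that is itself bonded to carbon (no H on that O).
The molecule carries 3 separate instances of a methyl-ester group (-C(=O)OCH3) meeting every constraint; each maps to a distinct set of atoms, giving 3 matches.

3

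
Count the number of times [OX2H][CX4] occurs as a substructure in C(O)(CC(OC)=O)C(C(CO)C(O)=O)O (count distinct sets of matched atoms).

[OX2H][CX4] is the SMARTS for an aliphatic alcohol: a hydroxyl oxygen bound to an sp3 (X4) carbon.
The molecule carries 3 separate instances of a hydroxyl group (-OH) meeting every constraint; each maps to a distinct set of atoms, giving 3 matches.

3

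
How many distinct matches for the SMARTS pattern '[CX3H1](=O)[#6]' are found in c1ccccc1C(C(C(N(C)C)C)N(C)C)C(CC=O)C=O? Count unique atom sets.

2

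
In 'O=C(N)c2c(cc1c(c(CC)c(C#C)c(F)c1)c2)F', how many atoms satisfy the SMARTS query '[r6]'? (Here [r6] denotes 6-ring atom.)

10

The query [r6] means: r6 matches atoms in a six-membered ring.
Check the 19 heavy atoms by environment: 10× c (aromatic, in 6-ring) → match; 2× F (acyclic) → no; 5× C (acyclic) → no; 1× O (acyclic) → no; 1× N (acyclic) → no.
That gives 10 matching atoms.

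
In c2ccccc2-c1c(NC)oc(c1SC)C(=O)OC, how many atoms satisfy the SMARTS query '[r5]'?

The query [r5] means: r5 matches atoms in a five-membered ring.
Check the 19 heavy atoms by environment: 1× o (aromatic, in 5-ring) → match; 4× c (aromatic, in 5-ring) → match; 4× C (acyclic) → no; 2× O (acyclic) → no; 6× c (aromatic, in 6-ring) → no; 1× S (acyclic) → no; 1× N (acyclic) → no.
Summing the matching environments: 1 + 4 = 5 matching atoms.

5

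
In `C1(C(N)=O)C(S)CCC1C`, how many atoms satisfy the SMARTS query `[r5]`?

5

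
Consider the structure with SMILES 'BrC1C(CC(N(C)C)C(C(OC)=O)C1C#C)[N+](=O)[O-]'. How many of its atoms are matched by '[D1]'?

8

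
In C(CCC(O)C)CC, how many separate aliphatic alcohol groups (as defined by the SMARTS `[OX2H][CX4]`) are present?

[OX2H][CX4] is the SMARTS for an aliphatic alcohol: a hydroxyl oxygen bound to an sp3 (X4) carbon.
Exactly one fragment in the molecule meets all constraints, giving 1 match.

1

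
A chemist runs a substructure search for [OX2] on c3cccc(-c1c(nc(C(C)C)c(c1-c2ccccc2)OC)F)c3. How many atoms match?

The query [OX2] means: aliphatic oxygen with two total connections — ether, hydroxyl, or ester single-bond O.
Check the 24 heavy atoms by environment: 1× n (aromatic, X2) → no; 17× c (aromatic, X3) → no; 1× F (X1) → no; 4× C (X4) → no; 1× O (X2) → match.
That gives 1 matching atom.

1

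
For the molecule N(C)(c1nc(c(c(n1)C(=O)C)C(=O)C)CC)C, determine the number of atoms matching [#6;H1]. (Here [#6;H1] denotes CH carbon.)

0

The query [#6;H1] means: any carbon bearing exactly one hydrogen.
Check the 17 heavy atoms by environment: 2× n (aromatic, H0) → no; 4× c (aromatic, H0) → no; 1× C (H2) → no; 5× C (H3) → no; 2× C (H0) → no; 2× O (H0) → no; 1× N (H0) → no.
No environment satisfies the query, so 0 matching atoms.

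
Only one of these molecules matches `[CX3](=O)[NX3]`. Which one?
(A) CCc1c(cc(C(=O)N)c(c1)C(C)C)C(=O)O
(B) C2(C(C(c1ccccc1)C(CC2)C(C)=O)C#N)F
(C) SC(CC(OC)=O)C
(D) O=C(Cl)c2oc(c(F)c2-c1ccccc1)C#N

[CX3](=O)[NX3] describes a carbonyl carbon bonded to a trivalent nitrogen (an amide).
(A) contains a primary amide (-C(=O)NH2), which satisfies every atom and bond constraint.
(B) has a nitrile (-C#N) but the nitrile N is NX1 (triple-bonded), not NX3.
(C) has a methyl-ester group (-C(=O)OCH3) but the carbonyl is bonded to O, not to an NX3 nitrogen.
(D) has a nitrile (-C#N) but the nitrile N is NX1 (triple-bonded), not NX3.
So the answer is (A).

A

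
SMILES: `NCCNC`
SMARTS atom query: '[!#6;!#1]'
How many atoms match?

2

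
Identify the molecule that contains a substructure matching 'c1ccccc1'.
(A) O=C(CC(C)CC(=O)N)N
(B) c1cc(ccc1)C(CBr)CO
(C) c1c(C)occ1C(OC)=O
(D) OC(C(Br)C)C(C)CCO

B

c1ccccc1 describes six aromatic carbons in a ring (a benzene ring).
(A) has a methyl group (-CH3) but no six-membered all-carbon aromatic ring is present.
(B) contains a phenyl ring, which satisfies every atom and bond constraint.
(C) has a methyl group (-CH3) but no six-membered all-carbon aromatic ring is present.
(D) has a methyl group (-CH3) but no six-membered all-carbon aromatic ring is present.
So the answer is (B).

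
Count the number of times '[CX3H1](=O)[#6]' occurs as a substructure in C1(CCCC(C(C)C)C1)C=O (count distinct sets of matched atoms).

[CX3H1](=O)[#6] is the SMARTS for an aldehyde: an sp2 carbon with one H, double-bonded to O and single-bonded to carbon.
Exactly one fragment in the molecule meets all constraints, giving 1 match.

1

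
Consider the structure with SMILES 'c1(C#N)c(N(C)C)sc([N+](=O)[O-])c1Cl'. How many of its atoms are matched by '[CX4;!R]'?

2

The query [CX4;!R] means: aliphatic carbon with four total connections, not in a ring.
Check the 14 heavy atoms by environment: 1× s (aromatic, X2, in 5-ring) → no; 4× c (aromatic, X3, in 5-ring) → no; 1× N (X3, acyclic) → no; 2× C (X4, acyclic) → match; 1× Cl (X1, acyclic) → no; 1× N (charge +1, X3, acyclic) → no; 1× O (charge -1, X1, acyclic) → no; 1× O (X1, acyclic) → no; 1× C (X2, acyclic) → no; 1× N (X1, acyclic) → no.
That gives 2 matching atoms.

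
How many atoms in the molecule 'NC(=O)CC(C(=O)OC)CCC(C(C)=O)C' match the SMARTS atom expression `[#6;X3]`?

The query [#6;X3] means: any carbon (aromatic or not) with three total connections.
Check the 16 heavy atoms by environment: 8× C (X4) → no; 3× C (X3) → match; 3× O (X1) → no; 1× N (X3) → no; 1× O (X2) → no.
That gives 3 matching atoms.

3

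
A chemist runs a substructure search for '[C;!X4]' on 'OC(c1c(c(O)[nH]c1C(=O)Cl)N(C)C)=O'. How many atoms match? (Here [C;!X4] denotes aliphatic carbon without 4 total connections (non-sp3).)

2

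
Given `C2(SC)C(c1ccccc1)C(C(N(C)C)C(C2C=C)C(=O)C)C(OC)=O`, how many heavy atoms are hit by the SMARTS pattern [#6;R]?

12

Check the 26 heavy atoms by environment: 6× C (in 6-ring) → match; 9× C (acyclic) → no; 3× O (acyclic) → no; 1× N (acyclic) → no; 1× S (acyclic) → no; 6× c (aromatic, in 6-ring) → match.
Summing the matching environments: 6 + 6 = 12 matching atoms.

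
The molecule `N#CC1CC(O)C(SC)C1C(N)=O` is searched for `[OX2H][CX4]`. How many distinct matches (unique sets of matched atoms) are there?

[OX2H][CX4] is the SMARTS for an aliphatic alcohol: a hydroxyl oxygen bound to an sp3 (X4) carbon.
Exactly one fragment in the molecule meets all constraints, giving 1 match.

1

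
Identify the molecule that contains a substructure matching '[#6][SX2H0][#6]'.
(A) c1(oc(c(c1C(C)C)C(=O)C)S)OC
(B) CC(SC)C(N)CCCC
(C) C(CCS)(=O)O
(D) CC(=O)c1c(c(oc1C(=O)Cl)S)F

[#6][SX2H0][#6] describes an aliphatic sulfur bridging two carbons with no H on the sulfur (a thioether).
(A) has a methoxy ether (-OCH3) but the bridging atom is O, not S.
(B) contains a methylthio ether (-SCH3), which satisfies every atom and bond constraint.
(C) has a thiol (-SH) but the sulfur has H1, not H0 bridging two carbons.
(D) has a thiol (-SH) but the sulfur has H1, not H0 bridging two carbons.
So the answer is (B).

B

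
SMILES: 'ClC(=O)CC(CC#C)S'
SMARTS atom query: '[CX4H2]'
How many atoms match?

2

The query [CX4H2] means: sp3 carbon (X4) with exactly two hydrogens.
Check the 9 heavy atoms by environment: 2× C (H2, X4) → match; 1× C (H1, X4) → no; 1× C (H0, X3) → no; 1× O (H0, X1) → no; 1× Cl (H0, X1) → no; 1× S (H1, X2) → no; 1× C (H0, X2) → no; 1× C (H1, X2) → no.
That gives 2 matching atoms.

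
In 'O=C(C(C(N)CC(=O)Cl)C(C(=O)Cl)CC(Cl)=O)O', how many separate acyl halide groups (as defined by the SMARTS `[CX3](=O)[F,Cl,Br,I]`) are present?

[CX3](=O)[F,Cl,Br,I] is the SMARTS for an acyl halide: a carbonyl carbon bonded to a halogen.
The molecule carries 3 separate instances of an acyl chloride (-C(=O)Cl) meeting every constraint; each maps to a distinct set of atoms, giving 3 matches.

3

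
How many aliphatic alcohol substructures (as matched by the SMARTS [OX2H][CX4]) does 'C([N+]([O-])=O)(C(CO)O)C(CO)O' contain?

[OX2H][CX4] is the SMARTS for an aliphatic alcohol: a hydroxyl oxygen bound to an sp3 (X4) carbon.
The molecule carries 4 separate instances of a hydroxyl group (-OH) meeting every constraint; each maps to a distinct set of atoms, giving 4 matches.

4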